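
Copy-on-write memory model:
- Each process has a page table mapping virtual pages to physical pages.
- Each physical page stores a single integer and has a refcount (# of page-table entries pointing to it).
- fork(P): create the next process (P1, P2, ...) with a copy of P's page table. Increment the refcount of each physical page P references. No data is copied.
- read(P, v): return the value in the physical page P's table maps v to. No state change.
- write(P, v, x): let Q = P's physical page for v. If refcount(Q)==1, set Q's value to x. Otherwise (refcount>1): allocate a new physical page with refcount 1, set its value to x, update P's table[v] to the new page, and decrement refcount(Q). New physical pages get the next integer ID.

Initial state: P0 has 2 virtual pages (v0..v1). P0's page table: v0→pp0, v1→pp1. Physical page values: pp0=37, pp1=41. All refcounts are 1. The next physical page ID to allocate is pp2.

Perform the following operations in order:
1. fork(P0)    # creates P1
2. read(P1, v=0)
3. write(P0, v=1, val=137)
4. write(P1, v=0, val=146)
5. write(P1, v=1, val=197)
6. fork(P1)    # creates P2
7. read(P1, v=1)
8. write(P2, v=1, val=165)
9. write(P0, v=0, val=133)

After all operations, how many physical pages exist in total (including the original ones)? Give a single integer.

Op 1: fork(P0) -> P1. 2 ppages; refcounts: pp0:2 pp1:2
Op 2: read(P1, v0) -> 37. No state change.
Op 3: write(P0, v1, 137). refcount(pp1)=2>1 -> COPY to pp2. 3 ppages; refcounts: pp0:2 pp1:1 pp2:1
Op 4: write(P1, v0, 146). refcount(pp0)=2>1 -> COPY to pp3. 4 ppages; refcounts: pp0:1 pp1:1 pp2:1 pp3:1
Op 5: write(P1, v1, 197). refcount(pp1)=1 -> write in place. 4 ppages; refcounts: pp0:1 pp1:1 pp2:1 pp3:1
Op 6: fork(P1) -> P2. 4 ppages; refcounts: pp0:1 pp1:2 pp2:1 pp3:2
Op 7: read(P1, v1) -> 197. No state change.
Op 8: write(P2, v1, 165). refcount(pp1)=2>1 -> COPY to pp4. 5 ppages; refcounts: pp0:1 pp1:1 pp2:1 pp3:2 pp4:1
Op 9: write(P0, v0, 133). refcount(pp0)=1 -> write in place. 5 ppages; refcounts: pp0:1 pp1:1 pp2:1 pp3:2 pp4:1

Answer: 5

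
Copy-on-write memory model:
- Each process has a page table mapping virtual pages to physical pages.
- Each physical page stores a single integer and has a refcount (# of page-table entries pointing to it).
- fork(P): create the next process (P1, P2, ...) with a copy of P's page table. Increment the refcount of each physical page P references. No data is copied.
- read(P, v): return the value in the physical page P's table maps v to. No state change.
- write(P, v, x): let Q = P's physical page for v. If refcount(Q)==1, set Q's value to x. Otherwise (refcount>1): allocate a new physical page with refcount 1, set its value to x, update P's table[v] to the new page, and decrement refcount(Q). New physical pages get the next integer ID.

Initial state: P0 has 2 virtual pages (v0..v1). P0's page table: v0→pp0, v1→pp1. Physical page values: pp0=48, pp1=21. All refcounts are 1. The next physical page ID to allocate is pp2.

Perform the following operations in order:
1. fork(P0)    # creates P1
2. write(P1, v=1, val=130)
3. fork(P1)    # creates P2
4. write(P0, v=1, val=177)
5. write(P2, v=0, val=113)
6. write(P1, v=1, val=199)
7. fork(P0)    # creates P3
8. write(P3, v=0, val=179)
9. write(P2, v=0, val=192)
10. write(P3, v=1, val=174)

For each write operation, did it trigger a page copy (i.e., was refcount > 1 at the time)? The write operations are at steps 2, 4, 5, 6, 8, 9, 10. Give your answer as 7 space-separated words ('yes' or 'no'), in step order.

Op 1: fork(P0) -> P1. 2 ppages; refcounts: pp0:2 pp1:2
Op 2: write(P1, v1, 130). refcount(pp1)=2>1 -> COPY to pp2. 3 ppages; refcounts: pp0:2 pp1:1 pp2:1
Op 3: fork(P1) -> P2. 3 ppages; refcounts: pp0:3 pp1:1 pp2:2
Op 4: write(P0, v1, 177). refcount(pp1)=1 -> write in place. 3 ppages; refcounts: pp0:3 pp1:1 pp2:2
Op 5: write(P2, v0, 113). refcount(pp0)=3>1 -> COPY to pp3. 4 ppages; refcounts: pp0:2 pp1:1 pp2:2 pp3:1
Op 6: write(P1, v1, 199). refcount(pp2)=2>1 -> COPY to pp4. 5 ppages; refcounts: pp0:2 pp1:1 pp2:1 pp3:1 pp4:1
Op 7: fork(P0) -> P3. 5 ppages; refcounts: pp0:3 pp1:2 pp2:1 pp3:1 pp4:1
Op 8: write(P3, v0, 179). refcount(pp0)=3>1 -> COPY to pp5. 6 ppages; refcounts: pp0:2 pp1:2 pp2:1 pp3:1 pp4:1 pp5:1
Op 9: write(P2, v0, 192). refcount(pp3)=1 -> write in place. 6 ppages; refcounts: pp0:2 pp1:2 pp2:1 pp3:1 pp4:1 pp5:1
Op 10: write(P3, v1, 174). refcount(pp1)=2>1 -> COPY to pp6. 7 ppages; refcounts: pp0:2 pp1:1 pp2:1 pp3:1 pp4:1 pp5:1 pp6:1

yes no yes yes yes no yes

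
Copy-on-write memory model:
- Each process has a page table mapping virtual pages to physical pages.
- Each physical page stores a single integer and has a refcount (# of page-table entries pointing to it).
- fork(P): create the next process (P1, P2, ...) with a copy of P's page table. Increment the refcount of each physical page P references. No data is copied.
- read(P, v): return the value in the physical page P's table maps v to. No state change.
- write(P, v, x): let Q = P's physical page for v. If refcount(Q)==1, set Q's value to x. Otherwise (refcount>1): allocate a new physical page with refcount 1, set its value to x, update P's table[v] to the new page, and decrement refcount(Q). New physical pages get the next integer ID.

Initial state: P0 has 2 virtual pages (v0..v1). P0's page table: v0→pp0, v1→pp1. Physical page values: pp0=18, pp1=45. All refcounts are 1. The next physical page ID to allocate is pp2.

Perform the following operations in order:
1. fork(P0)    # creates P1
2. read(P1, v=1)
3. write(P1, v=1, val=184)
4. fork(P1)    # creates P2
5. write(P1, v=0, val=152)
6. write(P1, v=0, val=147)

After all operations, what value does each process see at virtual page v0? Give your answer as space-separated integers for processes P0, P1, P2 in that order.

Answer: 18 147 18

Derivation:
Op 1: fork(P0) -> P1. 2 ppages; refcounts: pp0:2 pp1:2
Op 2: read(P1, v1) -> 45. No state change.
Op 3: write(P1, v1, 184). refcount(pp1)=2>1 -> COPY to pp2. 3 ppages; refcounts: pp0:2 pp1:1 pp2:1
Op 4: fork(P1) -> P2. 3 ppages; refcounts: pp0:3 pp1:1 pp2:2
Op 5: write(P1, v0, 152). refcount(pp0)=3>1 -> COPY to pp3. 4 ppages; refcounts: pp0:2 pp1:1 pp2:2 pp3:1
Op 6: write(P1, v0, 147). refcount(pp3)=1 -> write in place. 4 ppages; refcounts: pp0:2 pp1:1 pp2:2 pp3:1
P0: v0 -> pp0 = 18
P1: v0 -> pp3 = 147
P2: v0 -> pp0 = 18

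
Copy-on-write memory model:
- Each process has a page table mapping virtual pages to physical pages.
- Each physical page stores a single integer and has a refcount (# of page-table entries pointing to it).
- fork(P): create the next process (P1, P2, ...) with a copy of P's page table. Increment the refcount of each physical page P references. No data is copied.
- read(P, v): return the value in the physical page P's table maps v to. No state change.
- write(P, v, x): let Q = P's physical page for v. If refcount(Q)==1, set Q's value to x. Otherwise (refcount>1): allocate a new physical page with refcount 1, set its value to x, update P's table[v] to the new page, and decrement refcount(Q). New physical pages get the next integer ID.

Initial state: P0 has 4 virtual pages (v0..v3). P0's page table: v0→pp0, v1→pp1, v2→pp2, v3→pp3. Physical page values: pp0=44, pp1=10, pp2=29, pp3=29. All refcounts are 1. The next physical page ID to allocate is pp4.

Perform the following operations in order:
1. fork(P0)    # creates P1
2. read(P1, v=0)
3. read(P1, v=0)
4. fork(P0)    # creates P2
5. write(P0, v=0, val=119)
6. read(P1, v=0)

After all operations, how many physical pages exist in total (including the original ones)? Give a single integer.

Answer: 5

Derivation:
Op 1: fork(P0) -> P1. 4 ppages; refcounts: pp0:2 pp1:2 pp2:2 pp3:2
Op 2: read(P1, v0) -> 44. No state change.
Op 3: read(P1, v0) -> 44. No state change.
Op 4: fork(P0) -> P2. 4 ppages; refcounts: pp0:3 pp1:3 pp2:3 pp3:3
Op 5: write(P0, v0, 119). refcount(pp0)=3>1 -> COPY to pp4. 5 ppages; refcounts: pp0:2 pp1:3 pp2:3 pp3:3 pp4:1
Op 6: read(P1, v0) -> 44. No state change.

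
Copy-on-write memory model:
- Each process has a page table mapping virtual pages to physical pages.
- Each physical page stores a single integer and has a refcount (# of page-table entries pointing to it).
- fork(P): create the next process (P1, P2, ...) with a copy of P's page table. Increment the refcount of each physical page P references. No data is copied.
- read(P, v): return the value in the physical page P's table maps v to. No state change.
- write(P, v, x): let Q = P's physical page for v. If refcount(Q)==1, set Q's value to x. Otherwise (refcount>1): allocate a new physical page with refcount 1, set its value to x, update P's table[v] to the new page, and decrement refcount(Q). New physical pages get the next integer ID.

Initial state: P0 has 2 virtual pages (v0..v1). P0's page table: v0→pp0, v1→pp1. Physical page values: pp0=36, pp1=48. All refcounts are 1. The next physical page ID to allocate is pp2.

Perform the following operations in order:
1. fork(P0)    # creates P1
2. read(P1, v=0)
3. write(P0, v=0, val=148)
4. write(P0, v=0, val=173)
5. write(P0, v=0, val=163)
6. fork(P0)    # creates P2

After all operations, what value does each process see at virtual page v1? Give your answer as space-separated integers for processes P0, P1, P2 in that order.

Answer: 48 48 48

Derivation:
Op 1: fork(P0) -> P1. 2 ppages; refcounts: pp0:2 pp1:2
Op 2: read(P1, v0) -> 36. No state change.
Op 3: write(P0, v0, 148). refcount(pp0)=2>1 -> COPY to pp2. 3 ppages; refcounts: pp0:1 pp1:2 pp2:1
Op 4: write(P0, v0, 173). refcount(pp2)=1 -> write in place. 3 ppages; refcounts: pp0:1 pp1:2 pp2:1
Op 5: write(P0, v0, 163). refcount(pp2)=1 -> write in place. 3 ppages; refcounts: pp0:1 pp1:2 pp2:1
Op 6: fork(P0) -> P2. 3 ppages; refcounts: pp0:1 pp1:3 pp2:2
P0: v1 -> pp1 = 48
P1: v1 -> pp1 = 48
P2: v1 -> pp1 = 48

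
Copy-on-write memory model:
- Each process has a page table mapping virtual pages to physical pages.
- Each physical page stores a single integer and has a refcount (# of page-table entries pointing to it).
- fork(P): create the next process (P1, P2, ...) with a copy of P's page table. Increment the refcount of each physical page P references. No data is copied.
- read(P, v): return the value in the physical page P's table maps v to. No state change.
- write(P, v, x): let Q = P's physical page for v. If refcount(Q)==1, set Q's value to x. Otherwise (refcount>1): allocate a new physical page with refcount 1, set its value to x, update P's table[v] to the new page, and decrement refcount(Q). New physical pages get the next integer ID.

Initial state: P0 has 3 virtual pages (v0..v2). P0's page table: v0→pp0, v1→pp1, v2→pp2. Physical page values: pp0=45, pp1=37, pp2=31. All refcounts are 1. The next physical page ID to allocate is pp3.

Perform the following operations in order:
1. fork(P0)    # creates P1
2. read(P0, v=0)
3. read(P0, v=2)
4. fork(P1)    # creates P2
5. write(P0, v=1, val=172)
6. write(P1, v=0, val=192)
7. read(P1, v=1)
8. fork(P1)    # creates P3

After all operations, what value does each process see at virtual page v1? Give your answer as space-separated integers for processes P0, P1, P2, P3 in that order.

Answer: 172 37 37 37

Derivation:
Op 1: fork(P0) -> P1. 3 ppages; refcounts: pp0:2 pp1:2 pp2:2
Op 2: read(P0, v0) -> 45. No state change.
Op 3: read(P0, v2) -> 31. No state change.
Op 4: fork(P1) -> P2. 3 ppages; refcounts: pp0:3 pp1:3 pp2:3
Op 5: write(P0, v1, 172). refcount(pp1)=3>1 -> COPY to pp3. 4 ppages; refcounts: pp0:3 pp1:2 pp2:3 pp3:1
Op 6: write(P1, v0, 192). refcount(pp0)=3>1 -> COPY to pp4. 5 ppages; refcounts: pp0:2 pp1:2 pp2:3 pp3:1 pp4:1
Op 7: read(P1, v1) -> 37. No state change.
Op 8: fork(P1) -> P3. 5 ppages; refcounts: pp0:2 pp1:3 pp2:4 pp3:1 pp4:2
P0: v1 -> pp3 = 172
P1: v1 -> pp1 = 37
P2: v1 -> pp1 = 37
P3: v1 -> pp1 = 37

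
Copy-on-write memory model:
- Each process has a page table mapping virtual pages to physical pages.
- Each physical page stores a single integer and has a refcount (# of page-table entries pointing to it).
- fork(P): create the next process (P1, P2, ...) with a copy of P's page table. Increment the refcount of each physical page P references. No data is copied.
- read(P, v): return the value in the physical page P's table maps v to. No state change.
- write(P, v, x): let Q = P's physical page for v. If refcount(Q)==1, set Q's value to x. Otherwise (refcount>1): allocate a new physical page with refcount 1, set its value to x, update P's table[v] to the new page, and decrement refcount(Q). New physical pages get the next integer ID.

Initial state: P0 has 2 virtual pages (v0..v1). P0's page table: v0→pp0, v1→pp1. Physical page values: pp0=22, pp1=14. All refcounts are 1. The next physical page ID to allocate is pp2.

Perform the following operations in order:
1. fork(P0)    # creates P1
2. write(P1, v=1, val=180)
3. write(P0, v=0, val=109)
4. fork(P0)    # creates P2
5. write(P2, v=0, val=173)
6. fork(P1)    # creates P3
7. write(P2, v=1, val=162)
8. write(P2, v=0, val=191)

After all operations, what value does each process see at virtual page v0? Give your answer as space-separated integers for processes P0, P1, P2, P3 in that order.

Answer: 109 22 191 22

Derivation:
Op 1: fork(P0) -> P1. 2 ppages; refcounts: pp0:2 pp1:2
Op 2: write(P1, v1, 180). refcount(pp1)=2>1 -> COPY to pp2. 3 ppages; refcounts: pp0:2 pp1:1 pp2:1
Op 3: write(P0, v0, 109). refcount(pp0)=2>1 -> COPY to pp3. 4 ppages; refcounts: pp0:1 pp1:1 pp2:1 pp3:1
Op 4: fork(P0) -> P2. 4 ppages; refcounts: pp0:1 pp1:2 pp2:1 pp3:2
Op 5: write(P2, v0, 173). refcount(pp3)=2>1 -> COPY to pp4. 5 ppages; refcounts: pp0:1 pp1:2 pp2:1 pp3:1 pp4:1
Op 6: fork(P1) -> P3. 5 ppages; refcounts: pp0:2 pp1:2 pp2:2 pp3:1 pp4:1
Op 7: write(P2, v1, 162). refcount(pp1)=2>1 -> COPY to pp5. 6 ppages; refcounts: pp0:2 pp1:1 pp2:2 pp3:1 pp4:1 pp5:1
Op 8: write(P2, v0, 191). refcount(pp4)=1 -> write in place. 6 ppages; refcounts: pp0:2 pp1:1 pp2:2 pp3:1 pp4:1 pp5:1
P0: v0 -> pp3 = 109
P1: v0 -> pp0 = 22
P2: v0 -> pp4 = 191
P3: v0 -> pp0 = 22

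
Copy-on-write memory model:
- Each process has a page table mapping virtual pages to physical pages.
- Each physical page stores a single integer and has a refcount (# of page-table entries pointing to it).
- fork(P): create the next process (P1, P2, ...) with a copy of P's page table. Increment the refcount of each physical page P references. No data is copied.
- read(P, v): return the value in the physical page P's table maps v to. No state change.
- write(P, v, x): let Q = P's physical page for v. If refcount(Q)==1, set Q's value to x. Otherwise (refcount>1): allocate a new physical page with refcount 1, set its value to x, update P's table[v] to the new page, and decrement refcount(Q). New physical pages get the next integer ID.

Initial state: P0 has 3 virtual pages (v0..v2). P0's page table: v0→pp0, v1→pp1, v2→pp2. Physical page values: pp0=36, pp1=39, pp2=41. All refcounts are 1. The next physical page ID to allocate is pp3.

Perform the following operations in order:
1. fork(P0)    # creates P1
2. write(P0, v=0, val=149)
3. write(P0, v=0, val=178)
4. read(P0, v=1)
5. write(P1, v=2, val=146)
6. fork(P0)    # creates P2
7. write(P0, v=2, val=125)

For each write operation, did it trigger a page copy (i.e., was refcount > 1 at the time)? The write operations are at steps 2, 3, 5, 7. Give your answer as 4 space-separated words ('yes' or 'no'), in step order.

Op 1: fork(P0) -> P1. 3 ppages; refcounts: pp0:2 pp1:2 pp2:2
Op 2: write(P0, v0, 149). refcount(pp0)=2>1 -> COPY to pp3. 4 ppages; refcounts: pp0:1 pp1:2 pp2:2 pp3:1
Op 3: write(P0, v0, 178). refcount(pp3)=1 -> write in place. 4 ppages; refcounts: pp0:1 pp1:2 pp2:2 pp3:1
Op 4: read(P0, v1) -> 39. No state change.
Op 5: write(P1, v2, 146). refcount(pp2)=2>1 -> COPY to pp4. 5 ppages; refcounts: pp0:1 pp1:2 pp2:1 pp3:1 pp4:1
Op 6: fork(P0) -> P2. 5 ppages; refcounts: pp0:1 pp1:3 pp2:2 pp3:2 pp4:1
Op 7: write(P0, v2, 125). refcount(pp2)=2>1 -> COPY to pp5. 6 ppages; refcounts: pp0:1 pp1:3 pp2:1 pp3:2 pp4:1 pp5:1

yes no yes yes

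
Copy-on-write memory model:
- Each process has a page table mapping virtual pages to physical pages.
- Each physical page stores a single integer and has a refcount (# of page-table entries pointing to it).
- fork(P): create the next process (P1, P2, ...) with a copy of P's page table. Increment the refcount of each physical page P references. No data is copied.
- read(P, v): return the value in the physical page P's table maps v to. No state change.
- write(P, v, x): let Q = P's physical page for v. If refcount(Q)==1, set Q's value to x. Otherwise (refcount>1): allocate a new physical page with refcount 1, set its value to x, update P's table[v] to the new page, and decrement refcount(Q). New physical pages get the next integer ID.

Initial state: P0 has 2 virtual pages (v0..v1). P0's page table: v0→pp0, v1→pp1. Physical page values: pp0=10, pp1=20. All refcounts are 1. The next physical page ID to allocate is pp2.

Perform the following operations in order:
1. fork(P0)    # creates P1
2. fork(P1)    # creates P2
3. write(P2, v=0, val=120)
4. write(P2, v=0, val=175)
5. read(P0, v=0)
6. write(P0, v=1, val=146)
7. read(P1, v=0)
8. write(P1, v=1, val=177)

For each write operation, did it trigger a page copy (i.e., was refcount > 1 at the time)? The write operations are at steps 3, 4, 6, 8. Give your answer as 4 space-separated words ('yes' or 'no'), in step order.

Op 1: fork(P0) -> P1. 2 ppages; refcounts: pp0:2 pp1:2
Op 2: fork(P1) -> P2. 2 ppages; refcounts: pp0:3 pp1:3
Op 3: write(P2, v0, 120). refcount(pp0)=3>1 -> COPY to pp2. 3 ppages; refcounts: pp0:2 pp1:3 pp2:1
Op 4: write(P2, v0, 175). refcount(pp2)=1 -> write in place. 3 ppages; refcounts: pp0:2 pp1:3 pp2:1
Op 5: read(P0, v0) -> 10. No state change.
Op 6: write(P0, v1, 146). refcount(pp1)=3>1 -> COPY to pp3. 4 ppages; refcounts: pp0:2 pp1:2 pp2:1 pp3:1
Op 7: read(P1, v0) -> 10. No state change.
Op 8: write(P1, v1, 177). refcount(pp1)=2>1 -> COPY to pp4. 5 ppages; refcounts: pp0:2 pp1:1 pp2:1 pp3:1 pp4:1

yes no yes yes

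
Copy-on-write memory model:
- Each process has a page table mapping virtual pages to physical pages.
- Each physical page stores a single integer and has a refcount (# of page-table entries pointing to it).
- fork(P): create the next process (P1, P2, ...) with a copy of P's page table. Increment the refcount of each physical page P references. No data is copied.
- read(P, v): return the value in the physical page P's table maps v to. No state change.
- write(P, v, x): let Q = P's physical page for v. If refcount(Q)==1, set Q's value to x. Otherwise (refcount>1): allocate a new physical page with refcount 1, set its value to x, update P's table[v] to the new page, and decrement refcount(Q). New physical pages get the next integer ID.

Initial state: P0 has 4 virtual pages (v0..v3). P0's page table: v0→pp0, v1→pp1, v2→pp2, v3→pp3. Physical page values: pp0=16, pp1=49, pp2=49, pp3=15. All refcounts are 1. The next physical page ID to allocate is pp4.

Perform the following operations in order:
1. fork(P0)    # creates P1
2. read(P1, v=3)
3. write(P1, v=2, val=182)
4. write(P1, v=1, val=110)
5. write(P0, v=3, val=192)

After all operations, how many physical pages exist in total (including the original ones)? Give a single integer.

Answer: 7

Derivation:
Op 1: fork(P0) -> P1. 4 ppages; refcounts: pp0:2 pp1:2 pp2:2 pp3:2
Op 2: read(P1, v3) -> 15. No state change.
Op 3: write(P1, v2, 182). refcount(pp2)=2>1 -> COPY to pp4. 5 ppages; refcounts: pp0:2 pp1:2 pp2:1 pp3:2 pp4:1
Op 4: write(P1, v1, 110). refcount(pp1)=2>1 -> COPY to pp5. 6 ppages; refcounts: pp0:2 pp1:1 pp2:1 pp3:2 pp4:1 pp5:1
Op 5: write(P0, v3, 192). refcount(pp3)=2>1 -> COPY to pp6. 7 ppages; refcounts: pp0:2 pp1:1 pp2:1 pp3:1 pp4:1 pp5:1 pp6:1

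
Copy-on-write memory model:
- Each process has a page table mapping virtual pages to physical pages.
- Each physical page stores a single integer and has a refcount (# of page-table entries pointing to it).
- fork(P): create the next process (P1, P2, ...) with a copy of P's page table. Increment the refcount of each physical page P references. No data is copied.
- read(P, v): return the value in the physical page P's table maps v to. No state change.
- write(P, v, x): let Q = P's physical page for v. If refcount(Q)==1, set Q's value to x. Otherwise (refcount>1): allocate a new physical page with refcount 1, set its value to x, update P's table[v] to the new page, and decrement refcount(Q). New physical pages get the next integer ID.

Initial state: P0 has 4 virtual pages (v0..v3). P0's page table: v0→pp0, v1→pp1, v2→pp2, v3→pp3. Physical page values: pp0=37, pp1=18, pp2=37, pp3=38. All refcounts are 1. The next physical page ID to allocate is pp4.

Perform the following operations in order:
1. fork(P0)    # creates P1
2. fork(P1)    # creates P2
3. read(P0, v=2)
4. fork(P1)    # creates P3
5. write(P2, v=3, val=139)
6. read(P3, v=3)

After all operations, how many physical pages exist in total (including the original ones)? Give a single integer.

Answer: 5

Derivation:
Op 1: fork(P0) -> P1. 4 ppages; refcounts: pp0:2 pp1:2 pp2:2 pp3:2
Op 2: fork(P1) -> P2. 4 ppages; refcounts: pp0:3 pp1:3 pp2:3 pp3:3
Op 3: read(P0, v2) -> 37. No state change.
Op 4: fork(P1) -> P3. 4 ppages; refcounts: pp0:4 pp1:4 pp2:4 pp3:4
Op 5: write(P2, v3, 139). refcount(pp3)=4>1 -> COPY to pp4. 5 ppages; refcounts: pp0:4 pp1:4 pp2:4 pp3:3 pp4:1
Op 6: read(P3, v3) -> 38. No state change.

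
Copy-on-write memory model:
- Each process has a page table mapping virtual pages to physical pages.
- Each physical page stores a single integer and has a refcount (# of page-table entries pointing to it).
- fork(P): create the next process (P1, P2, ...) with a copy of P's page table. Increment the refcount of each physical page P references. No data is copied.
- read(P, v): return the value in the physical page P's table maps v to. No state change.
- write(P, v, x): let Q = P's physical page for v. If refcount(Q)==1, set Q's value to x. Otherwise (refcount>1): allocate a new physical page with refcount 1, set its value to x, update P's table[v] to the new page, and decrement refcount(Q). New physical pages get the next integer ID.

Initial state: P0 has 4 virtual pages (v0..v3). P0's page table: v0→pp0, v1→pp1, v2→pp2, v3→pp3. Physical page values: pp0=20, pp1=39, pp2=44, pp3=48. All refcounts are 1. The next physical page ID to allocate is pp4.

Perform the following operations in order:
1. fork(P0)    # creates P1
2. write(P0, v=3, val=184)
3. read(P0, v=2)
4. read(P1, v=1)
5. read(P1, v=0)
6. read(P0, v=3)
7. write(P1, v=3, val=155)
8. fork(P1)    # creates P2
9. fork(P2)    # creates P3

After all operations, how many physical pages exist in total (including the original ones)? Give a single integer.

Op 1: fork(P0) -> P1. 4 ppages; refcounts: pp0:2 pp1:2 pp2:2 pp3:2
Op 2: write(P0, v3, 184). refcount(pp3)=2>1 -> COPY to pp4. 5 ppages; refcounts: pp0:2 pp1:2 pp2:2 pp3:1 pp4:1
Op 3: read(P0, v2) -> 44. No state change.
Op 4: read(P1, v1) -> 39. No state change.
Op 5: read(P1, v0) -> 20. No state change.
Op 6: read(P0, v3) -> 184. No state change.
Op 7: write(P1, v3, 155). refcount(pp3)=1 -> write in place. 5 ppages; refcounts: pp0:2 pp1:2 pp2:2 pp3:1 pp4:1
Op 8: fork(P1) -> P2. 5 ppages; refcounts: pp0:3 pp1:3 pp2:3 pp3:2 pp4:1
Op 9: fork(P2) -> P3. 5 ppages; refcounts: pp0:4 pp1:4 pp2:4 pp3:3 pp4:1

Answer: 5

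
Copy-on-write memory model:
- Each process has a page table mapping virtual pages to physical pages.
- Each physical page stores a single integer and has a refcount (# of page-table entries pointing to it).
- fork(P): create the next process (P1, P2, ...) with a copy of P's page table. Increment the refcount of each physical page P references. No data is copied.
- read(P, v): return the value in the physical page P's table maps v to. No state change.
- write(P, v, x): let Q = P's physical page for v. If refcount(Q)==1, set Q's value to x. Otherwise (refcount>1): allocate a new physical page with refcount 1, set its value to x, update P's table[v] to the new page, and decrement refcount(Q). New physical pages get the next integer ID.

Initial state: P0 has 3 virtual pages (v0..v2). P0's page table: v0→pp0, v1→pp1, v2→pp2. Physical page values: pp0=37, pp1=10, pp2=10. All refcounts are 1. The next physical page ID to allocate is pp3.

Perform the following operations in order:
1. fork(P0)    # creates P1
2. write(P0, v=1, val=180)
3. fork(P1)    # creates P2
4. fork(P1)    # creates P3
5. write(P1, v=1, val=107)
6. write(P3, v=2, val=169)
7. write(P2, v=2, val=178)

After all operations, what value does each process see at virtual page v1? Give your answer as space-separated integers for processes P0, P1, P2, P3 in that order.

Answer: 180 107 10 10

Derivation:
Op 1: fork(P0) -> P1. 3 ppages; refcounts: pp0:2 pp1:2 pp2:2
Op 2: write(P0, v1, 180). refcount(pp1)=2>1 -> COPY to pp3. 4 ppages; refcounts: pp0:2 pp1:1 pp2:2 pp3:1
Op 3: fork(P1) -> P2. 4 ppages; refcounts: pp0:3 pp1:2 pp2:3 pp3:1
Op 4: fork(P1) -> P3. 4 ppages; refcounts: pp0:4 pp1:3 pp2:4 pp3:1
Op 5: write(P1, v1, 107). refcount(pp1)=3>1 -> COPY to pp4. 5 ppages; refcounts: pp0:4 pp1:2 pp2:4 pp3:1 pp4:1
Op 6: write(P3, v2, 169). refcount(pp2)=4>1 -> COPY to pp5. 6 ppages; refcounts: pp0:4 pp1:2 pp2:3 pp3:1 pp4:1 pp5:1
Op 7: write(P2, v2, 178). refcount(pp2)=3>1 -> COPY to pp6. 7 ppages; refcounts: pp0:4 pp1:2 pp2:2 pp3:1 pp4:1 pp5:1 pp6:1
P0: v1 -> pp3 = 180
P1: v1 -> pp4 = 107
P2: v1 -> pp1 = 10
P3: v1 -> pp1 = 10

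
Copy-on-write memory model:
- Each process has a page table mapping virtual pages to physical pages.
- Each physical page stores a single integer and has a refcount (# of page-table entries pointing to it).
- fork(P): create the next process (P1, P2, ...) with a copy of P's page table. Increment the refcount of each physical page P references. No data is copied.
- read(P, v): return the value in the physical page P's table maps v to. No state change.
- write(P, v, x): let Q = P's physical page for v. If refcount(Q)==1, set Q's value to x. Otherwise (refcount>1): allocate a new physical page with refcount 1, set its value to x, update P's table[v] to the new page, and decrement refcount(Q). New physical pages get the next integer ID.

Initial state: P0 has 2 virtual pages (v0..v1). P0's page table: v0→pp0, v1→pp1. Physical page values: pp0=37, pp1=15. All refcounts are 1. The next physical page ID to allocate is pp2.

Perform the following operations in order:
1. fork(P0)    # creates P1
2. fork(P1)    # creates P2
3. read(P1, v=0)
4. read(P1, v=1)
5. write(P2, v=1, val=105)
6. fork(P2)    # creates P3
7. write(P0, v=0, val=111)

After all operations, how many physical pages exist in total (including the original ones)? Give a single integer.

Op 1: fork(P0) -> P1. 2 ppages; refcounts: pp0:2 pp1:2
Op 2: fork(P1) -> P2. 2 ppages; refcounts: pp0:3 pp1:3
Op 3: read(P1, v0) -> 37. No state change.
Op 4: read(P1, v1) -> 15. No state change.
Op 5: write(P2, v1, 105). refcount(pp1)=3>1 -> COPY to pp2. 3 ppages; refcounts: pp0:3 pp1:2 pp2:1
Op 6: fork(P2) -> P3. 3 ppages; refcounts: pp0:4 pp1:2 pp2:2
Op 7: write(P0, v0, 111). refcount(pp0)=4>1 -> COPY to pp3. 4 ppages; refcounts: pp0:3 pp1:2 pp2:2 pp3:1

Answer: 4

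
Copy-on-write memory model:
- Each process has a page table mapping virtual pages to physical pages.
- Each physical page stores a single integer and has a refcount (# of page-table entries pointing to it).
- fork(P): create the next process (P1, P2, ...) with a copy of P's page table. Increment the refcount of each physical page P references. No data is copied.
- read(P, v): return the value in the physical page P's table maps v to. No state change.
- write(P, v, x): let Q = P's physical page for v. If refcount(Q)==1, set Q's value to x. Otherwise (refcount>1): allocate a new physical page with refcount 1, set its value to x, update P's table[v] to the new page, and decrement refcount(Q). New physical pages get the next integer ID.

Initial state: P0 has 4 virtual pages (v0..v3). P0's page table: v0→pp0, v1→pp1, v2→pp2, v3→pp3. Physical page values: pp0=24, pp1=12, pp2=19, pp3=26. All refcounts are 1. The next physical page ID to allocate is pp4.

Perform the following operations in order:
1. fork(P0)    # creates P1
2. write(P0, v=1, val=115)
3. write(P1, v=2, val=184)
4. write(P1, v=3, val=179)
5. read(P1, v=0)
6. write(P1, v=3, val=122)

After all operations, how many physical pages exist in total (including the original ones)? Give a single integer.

Answer: 7

Derivation:
Op 1: fork(P0) -> P1. 4 ppages; refcounts: pp0:2 pp1:2 pp2:2 pp3:2
Op 2: write(P0, v1, 115). refcount(pp1)=2>1 -> COPY to pp4. 5 ppages; refcounts: pp0:2 pp1:1 pp2:2 pp3:2 pp4:1
Op 3: write(P1, v2, 184). refcount(pp2)=2>1 -> COPY to pp5. 6 ppages; refcounts: pp0:2 pp1:1 pp2:1 pp3:2 pp4:1 pp5:1
Op 4: write(P1, v3, 179). refcount(pp3)=2>1 -> COPY to pp6. 7 ppages; refcounts: pp0:2 pp1:1 pp2:1 pp3:1 pp4:1 pp5:1 pp6:1
Op 5: read(P1, v0) -> 24. No state change.
Op 6: write(P1, v3, 122). refcount(pp6)=1 -> write in place. 7 ppages; refcounts: pp0:2 pp1:1 pp2:1 pp3:1 pp4:1 pp5:1 pp6:1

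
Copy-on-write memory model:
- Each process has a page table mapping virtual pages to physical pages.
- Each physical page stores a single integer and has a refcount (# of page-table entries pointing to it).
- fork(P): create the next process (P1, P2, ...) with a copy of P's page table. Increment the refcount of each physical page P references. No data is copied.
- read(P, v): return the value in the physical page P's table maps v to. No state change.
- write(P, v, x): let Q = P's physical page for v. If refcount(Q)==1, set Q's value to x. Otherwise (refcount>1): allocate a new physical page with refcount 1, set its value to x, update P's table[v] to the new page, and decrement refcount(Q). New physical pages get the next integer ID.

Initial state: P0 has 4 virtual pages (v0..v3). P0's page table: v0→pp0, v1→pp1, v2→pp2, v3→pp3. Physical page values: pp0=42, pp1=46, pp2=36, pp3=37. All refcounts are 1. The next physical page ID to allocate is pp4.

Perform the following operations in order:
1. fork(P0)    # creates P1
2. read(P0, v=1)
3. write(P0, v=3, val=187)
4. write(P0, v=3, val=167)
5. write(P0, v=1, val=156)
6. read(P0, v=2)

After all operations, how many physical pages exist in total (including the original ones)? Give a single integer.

Answer: 6

Derivation:
Op 1: fork(P0) -> P1. 4 ppages; refcounts: pp0:2 pp1:2 pp2:2 pp3:2
Op 2: read(P0, v1) -> 46. No state change.
Op 3: write(P0, v3, 187). refcount(pp3)=2>1 -> COPY to pp4. 5 ppages; refcounts: pp0:2 pp1:2 pp2:2 pp3:1 pp4:1
Op 4: write(P0, v3, 167). refcount(pp4)=1 -> write in place. 5 ppages; refcounts: pp0:2 pp1:2 pp2:2 pp3:1 pp4:1
Op 5: write(P0, v1, 156). refcount(pp1)=2>1 -> COPY to pp5. 6 ppages; refcounts: pp0:2 pp1:1 pp2:2 pp3:1 pp4:1 pp5:1
Op 6: read(P0, v2) -> 36. No state change.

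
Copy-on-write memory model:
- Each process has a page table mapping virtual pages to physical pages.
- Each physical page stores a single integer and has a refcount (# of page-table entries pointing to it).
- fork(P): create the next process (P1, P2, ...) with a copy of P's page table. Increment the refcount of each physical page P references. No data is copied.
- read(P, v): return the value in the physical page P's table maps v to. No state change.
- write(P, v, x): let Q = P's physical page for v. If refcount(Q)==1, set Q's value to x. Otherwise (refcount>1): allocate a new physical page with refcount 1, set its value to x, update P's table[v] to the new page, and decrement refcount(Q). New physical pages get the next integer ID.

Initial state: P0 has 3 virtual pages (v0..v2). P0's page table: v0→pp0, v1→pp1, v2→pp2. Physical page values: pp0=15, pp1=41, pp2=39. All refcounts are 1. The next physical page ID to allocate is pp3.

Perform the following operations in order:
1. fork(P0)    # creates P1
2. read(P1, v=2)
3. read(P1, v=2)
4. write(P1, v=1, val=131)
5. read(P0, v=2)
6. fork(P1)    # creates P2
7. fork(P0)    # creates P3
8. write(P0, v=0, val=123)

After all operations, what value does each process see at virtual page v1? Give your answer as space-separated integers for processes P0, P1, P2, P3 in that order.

Op 1: fork(P0) -> P1. 3 ppages; refcounts: pp0:2 pp1:2 pp2:2
Op 2: read(P1, v2) -> 39. No state change.
Op 3: read(P1, v2) -> 39. No state change.
Op 4: write(P1, v1, 131). refcount(pp1)=2>1 -> COPY to pp3. 4 ppages; refcounts: pp0:2 pp1:1 pp2:2 pp3:1
Op 5: read(P0, v2) -> 39. No state change.
Op 6: fork(P1) -> P2. 4 ppages; refcounts: pp0:3 pp1:1 pp2:3 pp3:2
Op 7: fork(P0) -> P3. 4 ppages; refcounts: pp0:4 pp1:2 pp2:4 pp3:2
Op 8: write(P0, v0, 123). refcount(pp0)=4>1 -> COPY to pp4. 5 ppages; refcounts: pp0:3 pp1:2 pp2:4 pp3:2 pp4:1
P0: v1 -> pp1 = 41
P1: v1 -> pp3 = 131
P2: v1 -> pp3 = 131
P3: v1 -> pp1 = 41

Answer: 41 131 131 41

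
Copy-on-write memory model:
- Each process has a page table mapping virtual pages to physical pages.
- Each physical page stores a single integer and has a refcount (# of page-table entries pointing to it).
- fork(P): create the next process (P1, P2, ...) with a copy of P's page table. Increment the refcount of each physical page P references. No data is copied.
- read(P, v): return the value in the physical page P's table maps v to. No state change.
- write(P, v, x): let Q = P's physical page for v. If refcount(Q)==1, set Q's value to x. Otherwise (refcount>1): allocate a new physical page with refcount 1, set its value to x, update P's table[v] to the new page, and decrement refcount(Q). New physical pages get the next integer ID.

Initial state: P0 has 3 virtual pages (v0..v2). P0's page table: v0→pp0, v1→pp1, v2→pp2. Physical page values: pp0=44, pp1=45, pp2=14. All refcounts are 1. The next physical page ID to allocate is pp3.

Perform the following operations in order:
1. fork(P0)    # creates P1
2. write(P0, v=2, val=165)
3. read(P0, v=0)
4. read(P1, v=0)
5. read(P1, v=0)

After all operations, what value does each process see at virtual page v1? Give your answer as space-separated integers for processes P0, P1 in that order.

Op 1: fork(P0) -> P1. 3 ppages; refcounts: pp0:2 pp1:2 pp2:2
Op 2: write(P0, v2, 165). refcount(pp2)=2>1 -> COPY to pp3. 4 ppages; refcounts: pp0:2 pp1:2 pp2:1 pp3:1
Op 3: read(P0, v0) -> 44. No state change.
Op 4: read(P1, v0) -> 44. No state change.
Op 5: read(P1, v0) -> 44. No state change.
P0: v1 -> pp1 = 45
P1: v1 -> pp1 = 45

Answer: 45 45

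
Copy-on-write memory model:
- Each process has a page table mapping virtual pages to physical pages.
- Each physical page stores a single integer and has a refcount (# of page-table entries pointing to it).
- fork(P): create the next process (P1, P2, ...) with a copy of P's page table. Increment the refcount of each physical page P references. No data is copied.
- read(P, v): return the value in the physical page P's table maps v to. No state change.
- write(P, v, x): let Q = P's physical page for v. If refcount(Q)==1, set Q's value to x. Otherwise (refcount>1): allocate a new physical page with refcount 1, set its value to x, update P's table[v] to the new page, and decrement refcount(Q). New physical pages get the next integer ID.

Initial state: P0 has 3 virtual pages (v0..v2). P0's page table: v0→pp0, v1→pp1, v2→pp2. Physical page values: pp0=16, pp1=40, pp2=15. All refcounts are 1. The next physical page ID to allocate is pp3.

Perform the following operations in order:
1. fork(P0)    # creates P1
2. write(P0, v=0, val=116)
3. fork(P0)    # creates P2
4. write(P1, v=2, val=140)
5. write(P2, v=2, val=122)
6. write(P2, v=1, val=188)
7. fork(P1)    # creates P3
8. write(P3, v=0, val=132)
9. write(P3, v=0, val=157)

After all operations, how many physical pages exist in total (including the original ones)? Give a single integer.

Answer: 8

Derivation:
Op 1: fork(P0) -> P1. 3 ppages; refcounts: pp0:2 pp1:2 pp2:2
Op 2: write(P0, v0, 116). refcount(pp0)=2>1 -> COPY to pp3. 4 ppages; refcounts: pp0:1 pp1:2 pp2:2 pp3:1
Op 3: fork(P0) -> P2. 4 ppages; refcounts: pp0:1 pp1:3 pp2:3 pp3:2
Op 4: write(P1, v2, 140). refcount(pp2)=3>1 -> COPY to pp4. 5 ppages; refcounts: pp0:1 pp1:3 pp2:2 pp3:2 pp4:1
Op 5: write(P2, v2, 122). refcount(pp2)=2>1 -> COPY to pp5. 6 ppages; refcounts: pp0:1 pp1:3 pp2:1 pp3:2 pp4:1 pp5:1
Op 6: write(P2, v1, 188). refcount(pp1)=3>1 -> COPY to pp6. 7 ppages; refcounts: pp0:1 pp1:2 pp2:1 pp3:2 pp4:1 pp5:1 pp6:1
Op 7: fork(P1) -> P3. 7 ppages; refcounts: pp0:2 pp1:3 pp2:1 pp3:2 pp4:2 pp5:1 pp6:1
Op 8: write(P3, v0, 132). refcount(pp0)=2>1 -> COPY to pp7. 8 ppages; refcounts: pp0:1 pp1:3 pp2:1 pp3:2 pp4:2 pp5:1 pp6:1 pp7:1
Op 9: write(P3, v0, 157). refcount(pp7)=1 -> write in place. 8 ppages; refcounts: pp0:1 pp1:3 pp2:1 pp3:2 pp4:2 pp5:1 pp6:1 pp7:1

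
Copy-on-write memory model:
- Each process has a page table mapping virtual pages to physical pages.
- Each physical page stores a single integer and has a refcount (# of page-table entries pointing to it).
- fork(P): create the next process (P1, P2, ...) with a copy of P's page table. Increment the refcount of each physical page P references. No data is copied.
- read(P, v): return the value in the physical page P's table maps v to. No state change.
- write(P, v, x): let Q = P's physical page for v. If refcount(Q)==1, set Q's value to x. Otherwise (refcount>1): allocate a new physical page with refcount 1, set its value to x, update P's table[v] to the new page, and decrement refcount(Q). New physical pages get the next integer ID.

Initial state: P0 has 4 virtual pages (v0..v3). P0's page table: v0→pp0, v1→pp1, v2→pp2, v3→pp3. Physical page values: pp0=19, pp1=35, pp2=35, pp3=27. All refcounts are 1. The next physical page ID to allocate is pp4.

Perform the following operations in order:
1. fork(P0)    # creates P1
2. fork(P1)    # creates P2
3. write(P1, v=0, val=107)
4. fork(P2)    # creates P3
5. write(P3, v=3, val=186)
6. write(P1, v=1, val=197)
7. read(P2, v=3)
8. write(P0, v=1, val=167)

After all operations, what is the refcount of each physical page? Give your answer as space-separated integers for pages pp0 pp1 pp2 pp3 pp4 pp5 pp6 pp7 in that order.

Op 1: fork(P0) -> P1. 4 ppages; refcounts: pp0:2 pp1:2 pp2:2 pp3:2
Op 2: fork(P1) -> P2. 4 ppages; refcounts: pp0:3 pp1:3 pp2:3 pp3:3
Op 3: write(P1, v0, 107). refcount(pp0)=3>1 -> COPY to pp4. 5 ppages; refcounts: pp0:2 pp1:3 pp2:3 pp3:3 pp4:1
Op 4: fork(P2) -> P3. 5 ppages; refcounts: pp0:3 pp1:4 pp2:4 pp3:4 pp4:1
Op 5: write(P3, v3, 186). refcount(pp3)=4>1 -> COPY to pp5. 6 ppages; refcounts: pp0:3 pp1:4 pp2:4 pp3:3 pp4:1 pp5:1
Op 6: write(P1, v1, 197). refcount(pp1)=4>1 -> COPY to pp6. 7 ppages; refcounts: pp0:3 pp1:3 pp2:4 pp3:3 pp4:1 pp5:1 pp6:1
Op 7: read(P2, v3) -> 27. No state change.
Op 8: write(P0, v1, 167). refcount(pp1)=3>1 -> COPY to pp7. 8 ppages; refcounts: pp0:3 pp1:2 pp2:4 pp3:3 pp4:1 pp5:1 pp6:1 pp7:1

Answer: 3 2 4 3 1 1 1 1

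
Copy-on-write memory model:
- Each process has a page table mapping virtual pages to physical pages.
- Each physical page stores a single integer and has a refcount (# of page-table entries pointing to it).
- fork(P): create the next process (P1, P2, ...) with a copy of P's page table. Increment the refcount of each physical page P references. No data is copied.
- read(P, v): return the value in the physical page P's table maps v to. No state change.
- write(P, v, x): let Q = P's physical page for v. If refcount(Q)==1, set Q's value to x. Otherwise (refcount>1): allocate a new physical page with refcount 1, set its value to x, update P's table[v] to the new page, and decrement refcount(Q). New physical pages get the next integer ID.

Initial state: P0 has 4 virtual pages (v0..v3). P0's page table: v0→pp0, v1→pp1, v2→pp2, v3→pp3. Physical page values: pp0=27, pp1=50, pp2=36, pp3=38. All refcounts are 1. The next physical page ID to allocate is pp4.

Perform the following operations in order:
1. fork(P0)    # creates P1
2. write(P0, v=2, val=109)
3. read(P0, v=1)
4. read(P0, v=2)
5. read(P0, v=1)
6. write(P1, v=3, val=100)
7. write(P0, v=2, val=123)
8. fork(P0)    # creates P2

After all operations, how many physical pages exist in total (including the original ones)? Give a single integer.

Op 1: fork(P0) -> P1. 4 ppages; refcounts: pp0:2 pp1:2 pp2:2 pp3:2
Op 2: write(P0, v2, 109). refcount(pp2)=2>1 -> COPY to pp4. 5 ppages; refcounts: pp0:2 pp1:2 pp2:1 pp3:2 pp4:1
Op 3: read(P0, v1) -> 50. No state change.
Op 4: read(P0, v2) -> 109. No state change.
Op 5: read(P0, v1) -> 50. No state change.
Op 6: write(P1, v3, 100). refcount(pp3)=2>1 -> COPY to pp5. 6 ppages; refcounts: pp0:2 pp1:2 pp2:1 pp3:1 pp4:1 pp5:1
Op 7: write(P0, v2, 123). refcount(pp4)=1 -> write in place. 6 ppages; refcounts: pp0:2 pp1:2 pp2:1 pp3:1 pp4:1 pp5:1
Op 8: fork(P0) -> P2. 6 ppages; refcounts: pp0:3 pp1:3 pp2:1 pp3:2 pp4:2 pp5:1

Answer: 6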